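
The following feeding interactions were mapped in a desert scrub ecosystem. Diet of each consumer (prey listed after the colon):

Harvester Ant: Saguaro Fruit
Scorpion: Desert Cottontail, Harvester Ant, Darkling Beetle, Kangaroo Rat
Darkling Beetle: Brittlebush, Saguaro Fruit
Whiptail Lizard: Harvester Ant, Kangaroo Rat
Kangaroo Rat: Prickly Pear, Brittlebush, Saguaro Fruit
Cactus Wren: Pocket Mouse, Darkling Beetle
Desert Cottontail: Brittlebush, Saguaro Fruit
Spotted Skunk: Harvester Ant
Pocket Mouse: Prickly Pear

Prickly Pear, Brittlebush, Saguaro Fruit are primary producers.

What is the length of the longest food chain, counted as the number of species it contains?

3 species

One longest chain: Saguaro Fruit → Harvester Ant → Spotted Skunk.
It has 3 species and 2 links.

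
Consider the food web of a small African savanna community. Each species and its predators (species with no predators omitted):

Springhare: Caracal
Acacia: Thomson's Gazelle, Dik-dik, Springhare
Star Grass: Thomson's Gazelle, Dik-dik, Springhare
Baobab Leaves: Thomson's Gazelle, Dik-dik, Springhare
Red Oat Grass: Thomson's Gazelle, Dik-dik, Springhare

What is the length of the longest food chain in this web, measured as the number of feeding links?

2 links

One longest chain: Red Oat Grass → Springhare → Caracal.
It has 3 species and 2 links.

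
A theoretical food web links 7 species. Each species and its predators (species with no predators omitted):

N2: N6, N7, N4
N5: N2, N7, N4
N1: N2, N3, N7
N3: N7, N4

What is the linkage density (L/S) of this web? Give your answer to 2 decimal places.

There are L = 11 links among S = 7 species.
L/S = 11/7 = 1.5714 ≈ 1.57.

L/S = 1.57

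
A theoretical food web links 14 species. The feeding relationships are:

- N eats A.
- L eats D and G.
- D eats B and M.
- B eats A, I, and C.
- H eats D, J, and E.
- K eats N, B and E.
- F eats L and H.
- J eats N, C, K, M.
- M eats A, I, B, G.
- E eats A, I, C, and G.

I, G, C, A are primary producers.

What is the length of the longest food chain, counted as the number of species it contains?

6 species

One longest chain: I → E → K → J → H → F.
It has 6 species and 5 links.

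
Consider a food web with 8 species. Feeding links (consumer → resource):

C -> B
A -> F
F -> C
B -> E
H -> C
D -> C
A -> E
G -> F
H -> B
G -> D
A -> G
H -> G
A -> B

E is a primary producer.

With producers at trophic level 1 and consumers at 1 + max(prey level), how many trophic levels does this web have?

6

Producers (level 1): E.
E → B → C → D → G → A gives A level 6.
No species has a prey at level 6, so no species reaches level 7.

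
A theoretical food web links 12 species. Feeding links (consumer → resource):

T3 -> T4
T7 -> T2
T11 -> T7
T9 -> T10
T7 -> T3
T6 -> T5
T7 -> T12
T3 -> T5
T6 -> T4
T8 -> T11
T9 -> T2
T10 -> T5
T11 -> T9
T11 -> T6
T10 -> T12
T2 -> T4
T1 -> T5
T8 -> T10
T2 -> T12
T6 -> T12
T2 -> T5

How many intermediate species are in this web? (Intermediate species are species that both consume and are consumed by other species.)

Intermediate species (has both prey and predators): T6, T3, T2, T10, T7, T9, T11.
Count: 7.

7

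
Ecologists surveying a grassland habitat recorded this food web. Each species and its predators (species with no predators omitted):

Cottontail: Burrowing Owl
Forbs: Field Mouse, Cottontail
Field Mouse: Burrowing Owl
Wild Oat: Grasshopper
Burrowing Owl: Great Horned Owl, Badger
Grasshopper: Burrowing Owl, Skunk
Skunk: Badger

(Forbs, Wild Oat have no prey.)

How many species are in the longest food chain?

4 species

One longest chain: Forbs → Field Mouse → Burrowing Owl → Great Horned Owl.
It has 4 species and 3 links.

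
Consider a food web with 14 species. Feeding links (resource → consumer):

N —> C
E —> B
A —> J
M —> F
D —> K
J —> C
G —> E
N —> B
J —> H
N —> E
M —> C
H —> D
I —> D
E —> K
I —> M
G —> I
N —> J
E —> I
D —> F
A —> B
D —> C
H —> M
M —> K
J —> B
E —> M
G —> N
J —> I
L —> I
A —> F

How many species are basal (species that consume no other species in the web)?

3

Basal species (no prey listed): L, G, A.
Count: 3.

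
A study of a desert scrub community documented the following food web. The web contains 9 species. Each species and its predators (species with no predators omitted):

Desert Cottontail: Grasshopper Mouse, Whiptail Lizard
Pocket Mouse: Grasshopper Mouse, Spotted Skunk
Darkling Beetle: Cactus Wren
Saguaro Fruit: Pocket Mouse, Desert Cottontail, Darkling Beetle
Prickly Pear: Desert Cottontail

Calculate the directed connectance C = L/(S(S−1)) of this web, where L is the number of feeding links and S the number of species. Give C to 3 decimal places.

C = 0.125

The web has S = 9 species and L = 9 feeding links.
C = L / (S(S−1)) = 9 / 72 = 0.1250 ≈ 0.125.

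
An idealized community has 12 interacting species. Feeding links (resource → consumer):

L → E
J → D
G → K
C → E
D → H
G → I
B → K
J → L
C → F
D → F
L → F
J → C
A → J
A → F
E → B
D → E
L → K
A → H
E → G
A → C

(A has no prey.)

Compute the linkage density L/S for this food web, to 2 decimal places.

L/S = 1.67

There are L = 20 links among S = 12 species.
L/S = 20/12 = 1.6667 ≈ 1.67.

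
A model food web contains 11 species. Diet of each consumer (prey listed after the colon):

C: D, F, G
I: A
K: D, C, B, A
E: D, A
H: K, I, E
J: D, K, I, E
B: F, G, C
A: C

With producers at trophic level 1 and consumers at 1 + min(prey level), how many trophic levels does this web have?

Producers (level 1): D, F, G.
Following each consumer down to its lowest-level prey: D → C → A → I (levels 1 through 4).
All prey of I (A 3) are at level 3 or above, so I is at level 1 + 3 = 4.
Every consumer has at least one prey at level 3 or below, so none exceeds level 4.

4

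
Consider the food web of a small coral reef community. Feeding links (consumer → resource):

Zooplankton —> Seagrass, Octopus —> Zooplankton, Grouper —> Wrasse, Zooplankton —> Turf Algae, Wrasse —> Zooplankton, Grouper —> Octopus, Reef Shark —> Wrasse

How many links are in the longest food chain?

3 links

One longest chain: Turf Algae → Zooplankton → Octopus → Grouper.
It has 4 species and 3 links.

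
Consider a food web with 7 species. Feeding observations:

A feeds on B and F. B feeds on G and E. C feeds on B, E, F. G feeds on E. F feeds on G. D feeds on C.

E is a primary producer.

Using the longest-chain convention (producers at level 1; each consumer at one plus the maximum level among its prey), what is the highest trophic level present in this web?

5

Producers (level 1): E.
E → G → B → C → D gives D level 5.
No species has a prey at level 5, so no species reaches level 6.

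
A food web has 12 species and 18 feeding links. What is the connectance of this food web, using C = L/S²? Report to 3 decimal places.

The web has S = 12 species and L = 18 feeding links.
C = L / S² = 18 / 144 = 0.1250 ≈ 0.125.

C = 0.125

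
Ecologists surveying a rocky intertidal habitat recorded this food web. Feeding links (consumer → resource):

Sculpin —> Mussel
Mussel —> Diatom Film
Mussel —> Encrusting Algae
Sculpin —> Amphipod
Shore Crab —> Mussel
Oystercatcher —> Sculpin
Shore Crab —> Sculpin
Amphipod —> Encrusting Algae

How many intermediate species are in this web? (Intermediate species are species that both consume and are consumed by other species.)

3

Intermediate species (has both prey and predators): Amphipod, Mussel, Sculpin.
Count: 3.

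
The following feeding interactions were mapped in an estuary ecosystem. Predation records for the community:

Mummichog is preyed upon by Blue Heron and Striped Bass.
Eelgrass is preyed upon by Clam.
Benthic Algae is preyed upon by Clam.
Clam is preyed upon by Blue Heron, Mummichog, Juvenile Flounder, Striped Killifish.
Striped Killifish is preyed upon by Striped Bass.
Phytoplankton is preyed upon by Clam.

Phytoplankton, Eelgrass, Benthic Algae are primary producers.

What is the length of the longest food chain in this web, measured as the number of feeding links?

One longest chain: Phytoplankton → Clam → Mummichog → Striped Bass.
It has 4 species and 3 links.

3 links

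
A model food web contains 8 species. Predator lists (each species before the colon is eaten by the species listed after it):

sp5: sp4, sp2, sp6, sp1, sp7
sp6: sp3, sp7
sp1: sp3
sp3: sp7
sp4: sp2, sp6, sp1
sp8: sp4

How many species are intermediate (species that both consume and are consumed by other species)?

4

Intermediate species (has both prey and predators): sp4, sp6, sp1, sp3.
Count: 4.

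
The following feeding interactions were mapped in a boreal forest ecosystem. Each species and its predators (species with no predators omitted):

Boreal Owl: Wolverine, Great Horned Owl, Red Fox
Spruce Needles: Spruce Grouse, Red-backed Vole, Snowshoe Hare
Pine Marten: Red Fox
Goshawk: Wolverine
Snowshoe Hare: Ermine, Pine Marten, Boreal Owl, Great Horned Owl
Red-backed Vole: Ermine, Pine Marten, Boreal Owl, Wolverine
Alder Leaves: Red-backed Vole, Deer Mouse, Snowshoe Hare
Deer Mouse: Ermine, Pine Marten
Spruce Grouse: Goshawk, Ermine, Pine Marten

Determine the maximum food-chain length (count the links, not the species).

One longest chain: Alder Leaves → Red-backed Vole → Boreal Owl → Wolverine.
It has 4 species and 3 links.

3 links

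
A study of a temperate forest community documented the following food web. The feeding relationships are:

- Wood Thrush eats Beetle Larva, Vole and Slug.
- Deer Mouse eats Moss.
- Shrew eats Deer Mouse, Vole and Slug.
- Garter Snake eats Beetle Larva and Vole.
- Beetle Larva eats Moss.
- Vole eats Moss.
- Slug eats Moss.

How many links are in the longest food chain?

2 links

One longest chain: Moss → Vole → Garter Snake.
It has 3 species and 2 links.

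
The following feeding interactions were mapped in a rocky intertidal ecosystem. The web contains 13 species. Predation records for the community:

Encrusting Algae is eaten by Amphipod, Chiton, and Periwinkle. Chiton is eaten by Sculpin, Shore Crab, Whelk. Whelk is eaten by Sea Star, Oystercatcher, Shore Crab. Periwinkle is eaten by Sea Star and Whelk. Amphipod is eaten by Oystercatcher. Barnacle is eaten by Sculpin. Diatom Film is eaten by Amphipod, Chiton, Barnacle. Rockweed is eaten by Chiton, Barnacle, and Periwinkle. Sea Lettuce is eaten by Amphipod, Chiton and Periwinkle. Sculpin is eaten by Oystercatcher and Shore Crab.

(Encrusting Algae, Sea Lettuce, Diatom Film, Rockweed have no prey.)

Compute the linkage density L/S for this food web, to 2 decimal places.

L/S = 1.85

There are L = 24 links among S = 13 species.
L/S = 24/13 = 1.8462 ≈ 1.85.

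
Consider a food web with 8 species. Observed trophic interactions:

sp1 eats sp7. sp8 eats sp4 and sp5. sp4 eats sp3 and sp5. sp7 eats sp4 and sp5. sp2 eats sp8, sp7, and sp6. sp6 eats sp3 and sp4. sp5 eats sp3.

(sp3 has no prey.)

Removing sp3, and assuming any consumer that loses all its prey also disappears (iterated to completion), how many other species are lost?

7

Remove sp3.
Round 1: sp5 (all prey gone) → extinct.
Round 2: sp4 (all prey gone) → extinct.
Round 3: sp7 (all prey gone), sp6 (all prey gone), sp8 (all prey gone) → extinct.
Round 4: sp1 (all prey gone), sp2 (all prey gone) → extinct.
No further losses. Total secondary extinctions: 7.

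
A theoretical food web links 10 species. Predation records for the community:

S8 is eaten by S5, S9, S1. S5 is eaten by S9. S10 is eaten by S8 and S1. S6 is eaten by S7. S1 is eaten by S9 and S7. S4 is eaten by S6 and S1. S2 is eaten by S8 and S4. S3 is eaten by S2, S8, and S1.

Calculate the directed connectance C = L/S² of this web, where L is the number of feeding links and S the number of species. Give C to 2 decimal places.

C = 0.16

The web has S = 10 species and L = 16 feeding links.
C = L / S² = 16 / 100 = 0.1600 ≈ 0.16.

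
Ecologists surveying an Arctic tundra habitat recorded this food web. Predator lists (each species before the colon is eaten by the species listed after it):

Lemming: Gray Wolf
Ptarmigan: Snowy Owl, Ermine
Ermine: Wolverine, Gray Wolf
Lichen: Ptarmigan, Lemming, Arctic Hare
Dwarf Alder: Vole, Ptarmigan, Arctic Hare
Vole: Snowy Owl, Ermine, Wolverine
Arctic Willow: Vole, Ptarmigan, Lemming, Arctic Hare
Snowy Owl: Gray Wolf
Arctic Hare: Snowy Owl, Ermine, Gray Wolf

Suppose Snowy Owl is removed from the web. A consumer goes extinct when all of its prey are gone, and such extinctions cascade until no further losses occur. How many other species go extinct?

Remove Snowy Owl.
Every predator of it retains at least one other prey: Gray Wolf still has Lemming, Arctic Hare, Ermine.
No consumer loses all prey, so no secondary extinctions occur.

0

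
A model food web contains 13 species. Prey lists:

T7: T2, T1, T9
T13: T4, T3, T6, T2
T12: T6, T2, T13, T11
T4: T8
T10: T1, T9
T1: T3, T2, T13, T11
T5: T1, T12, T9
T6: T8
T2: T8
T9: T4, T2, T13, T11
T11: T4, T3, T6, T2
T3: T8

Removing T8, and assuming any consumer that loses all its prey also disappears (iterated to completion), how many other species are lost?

Remove T8.
Round 1: T4 (all prey gone), T3 (all prey gone), T6 (all prey gone), T2 (all prey gone) → extinct.
Round 2: T13 (all prey gone), T11 (all prey gone) → extinct.
Round 3: T1 (all prey gone), T12 (all prey gone), T9 (all prey gone) → extinct.
Round 4: T10 (all prey gone), T5 (all prey gone), T7 (all prey gone) → extinct.
No further losses. Total secondary extinctions: 12.

12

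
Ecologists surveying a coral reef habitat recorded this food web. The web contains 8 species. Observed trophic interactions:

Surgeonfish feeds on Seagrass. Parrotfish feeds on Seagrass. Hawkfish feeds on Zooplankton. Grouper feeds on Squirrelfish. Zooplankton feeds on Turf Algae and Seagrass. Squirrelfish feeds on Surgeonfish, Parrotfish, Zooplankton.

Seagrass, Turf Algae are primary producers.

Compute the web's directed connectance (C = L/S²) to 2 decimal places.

C = 0.14

The web has S = 8 species and L = 9 feeding links.
C = L / S² = 9 / 64 = 0.1406 ≈ 0.14.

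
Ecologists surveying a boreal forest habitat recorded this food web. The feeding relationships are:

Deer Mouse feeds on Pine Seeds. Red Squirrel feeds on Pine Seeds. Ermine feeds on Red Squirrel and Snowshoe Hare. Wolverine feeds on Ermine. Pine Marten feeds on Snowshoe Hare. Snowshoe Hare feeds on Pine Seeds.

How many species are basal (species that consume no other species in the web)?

1

Basal species (no prey listed): Pine Seeds.
Count: 1.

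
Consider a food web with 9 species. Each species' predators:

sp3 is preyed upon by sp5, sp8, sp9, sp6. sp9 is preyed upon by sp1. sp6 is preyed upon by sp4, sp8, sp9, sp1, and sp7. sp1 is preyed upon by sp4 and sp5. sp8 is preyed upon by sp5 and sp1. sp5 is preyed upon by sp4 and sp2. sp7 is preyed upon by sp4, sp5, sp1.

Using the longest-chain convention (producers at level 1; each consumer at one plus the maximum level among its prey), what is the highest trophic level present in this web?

6

Producers (level 1): sp3.
sp3 → sp6 → sp9 → sp1 → sp5 → sp4 gives sp4 level 6.
No species has a prey at level 6, so no species reaches level 7.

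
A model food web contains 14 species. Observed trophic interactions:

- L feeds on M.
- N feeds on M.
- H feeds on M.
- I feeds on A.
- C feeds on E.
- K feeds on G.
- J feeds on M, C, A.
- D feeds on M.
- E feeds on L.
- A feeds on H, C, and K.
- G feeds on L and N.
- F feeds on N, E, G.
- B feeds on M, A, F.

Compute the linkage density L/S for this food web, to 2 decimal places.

L/S = 1.57

There are L = 22 links among S = 14 species.
L/S = 22/14 = 1.5714 ≈ 1.57.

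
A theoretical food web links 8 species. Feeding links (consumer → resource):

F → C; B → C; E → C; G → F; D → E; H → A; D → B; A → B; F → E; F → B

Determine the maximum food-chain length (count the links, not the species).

3 links

One longest chain: C → E → F → G.
It has 4 species and 3 links.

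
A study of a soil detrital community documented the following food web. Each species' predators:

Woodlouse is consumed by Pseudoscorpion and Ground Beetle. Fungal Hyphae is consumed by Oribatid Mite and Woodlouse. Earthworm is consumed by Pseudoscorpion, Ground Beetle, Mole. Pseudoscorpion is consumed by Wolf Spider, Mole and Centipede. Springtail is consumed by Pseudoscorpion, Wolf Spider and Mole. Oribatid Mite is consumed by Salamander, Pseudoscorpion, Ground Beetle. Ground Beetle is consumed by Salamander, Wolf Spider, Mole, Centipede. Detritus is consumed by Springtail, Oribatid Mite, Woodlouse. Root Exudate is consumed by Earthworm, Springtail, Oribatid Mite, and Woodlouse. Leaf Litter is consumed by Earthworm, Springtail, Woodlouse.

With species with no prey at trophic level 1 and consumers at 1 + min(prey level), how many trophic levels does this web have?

Basal resources (level 1): Fungal Hyphae, Root Exudate, Leaf Litter, Detritus.
Following each consumer down to its lowest-level prey: Fungal Hyphae → Woodlouse → Ground Beetle → Centipede (levels 1 through 4).
All prey of Centipede (Ground Beetle 3, Pseudoscorpion 3) are at level 3 or above, so Centipede is at level 1 + 3 = 4.
Every consumer has at least one prey at level 3 or below, so none exceeds level 4.

4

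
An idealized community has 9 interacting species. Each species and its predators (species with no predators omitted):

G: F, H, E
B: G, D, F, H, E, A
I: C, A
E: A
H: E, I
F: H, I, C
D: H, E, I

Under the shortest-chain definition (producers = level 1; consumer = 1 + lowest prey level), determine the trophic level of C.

B is a producer → level 1.
F eats B → level 2.
C eats F → level 3.
No prey of C is below level 2, so 3 is the minimum.

Trophic level 3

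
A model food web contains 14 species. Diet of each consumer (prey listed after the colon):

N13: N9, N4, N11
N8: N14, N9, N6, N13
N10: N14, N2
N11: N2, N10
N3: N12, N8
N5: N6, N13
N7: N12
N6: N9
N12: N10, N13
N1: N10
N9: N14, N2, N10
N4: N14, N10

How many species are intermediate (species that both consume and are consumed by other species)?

Intermediate species (has both prey and predators): N10, N9, N4, N11, N6, N13, N12, N8.
Count: 8.

8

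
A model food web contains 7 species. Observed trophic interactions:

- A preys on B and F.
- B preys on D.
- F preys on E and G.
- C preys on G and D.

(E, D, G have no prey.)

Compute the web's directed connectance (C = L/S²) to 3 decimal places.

C = 0.143

The web has S = 7 species and L = 7 feeding links.
C = L / S² = 7 / 49 = 0.1429 ≈ 0.143.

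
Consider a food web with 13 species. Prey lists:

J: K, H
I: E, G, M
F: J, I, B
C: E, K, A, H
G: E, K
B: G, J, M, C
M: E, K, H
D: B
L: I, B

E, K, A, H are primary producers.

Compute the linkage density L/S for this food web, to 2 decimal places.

There are L = 24 links among S = 13 species.
L/S = 24/13 = 1.8462 ≈ 1.85.

L/S = 1.85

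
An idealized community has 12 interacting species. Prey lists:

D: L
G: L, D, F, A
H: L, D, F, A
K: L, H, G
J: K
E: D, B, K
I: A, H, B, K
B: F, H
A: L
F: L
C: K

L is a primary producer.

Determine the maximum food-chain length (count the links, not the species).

4 links

One longest chain: L → D → H → K → J.
It has 5 species and 4 links.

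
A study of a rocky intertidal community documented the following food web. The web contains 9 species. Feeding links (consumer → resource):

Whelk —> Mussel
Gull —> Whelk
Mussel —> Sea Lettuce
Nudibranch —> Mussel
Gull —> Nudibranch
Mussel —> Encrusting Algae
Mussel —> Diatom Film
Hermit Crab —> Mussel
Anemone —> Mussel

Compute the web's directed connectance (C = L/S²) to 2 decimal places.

C = 0.11

The web has S = 9 species and L = 9 feeding links.
C = L / S² = 9 / 81 = 0.1111 ≈ 0.11.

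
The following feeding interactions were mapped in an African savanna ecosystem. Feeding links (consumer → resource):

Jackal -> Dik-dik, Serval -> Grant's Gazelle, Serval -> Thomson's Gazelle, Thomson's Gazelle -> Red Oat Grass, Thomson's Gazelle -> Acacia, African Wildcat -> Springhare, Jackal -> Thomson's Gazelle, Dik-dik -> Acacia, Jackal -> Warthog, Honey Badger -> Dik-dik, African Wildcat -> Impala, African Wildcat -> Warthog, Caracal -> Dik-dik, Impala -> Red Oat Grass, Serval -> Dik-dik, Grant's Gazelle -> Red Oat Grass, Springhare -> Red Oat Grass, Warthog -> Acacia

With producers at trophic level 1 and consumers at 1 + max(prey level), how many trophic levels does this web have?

Producers (level 1): Acacia, Red Oat Grass.
Acacia → Thomson's Gazelle → Jackal gives Jackal level 3.
No species has a prey at level 3, so no species reaches level 4.

3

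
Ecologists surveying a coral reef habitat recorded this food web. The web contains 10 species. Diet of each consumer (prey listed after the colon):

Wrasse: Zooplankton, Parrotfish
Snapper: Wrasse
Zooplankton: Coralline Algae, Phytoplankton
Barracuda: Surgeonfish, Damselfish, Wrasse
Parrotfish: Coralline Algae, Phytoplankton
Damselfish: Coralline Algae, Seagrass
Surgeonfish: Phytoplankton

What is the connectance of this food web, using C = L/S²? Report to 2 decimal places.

C = 0.13

The web has S = 10 species and L = 13 feeding links.
C = L / S² = 13 / 100 = 0.1300 ≈ 0.13.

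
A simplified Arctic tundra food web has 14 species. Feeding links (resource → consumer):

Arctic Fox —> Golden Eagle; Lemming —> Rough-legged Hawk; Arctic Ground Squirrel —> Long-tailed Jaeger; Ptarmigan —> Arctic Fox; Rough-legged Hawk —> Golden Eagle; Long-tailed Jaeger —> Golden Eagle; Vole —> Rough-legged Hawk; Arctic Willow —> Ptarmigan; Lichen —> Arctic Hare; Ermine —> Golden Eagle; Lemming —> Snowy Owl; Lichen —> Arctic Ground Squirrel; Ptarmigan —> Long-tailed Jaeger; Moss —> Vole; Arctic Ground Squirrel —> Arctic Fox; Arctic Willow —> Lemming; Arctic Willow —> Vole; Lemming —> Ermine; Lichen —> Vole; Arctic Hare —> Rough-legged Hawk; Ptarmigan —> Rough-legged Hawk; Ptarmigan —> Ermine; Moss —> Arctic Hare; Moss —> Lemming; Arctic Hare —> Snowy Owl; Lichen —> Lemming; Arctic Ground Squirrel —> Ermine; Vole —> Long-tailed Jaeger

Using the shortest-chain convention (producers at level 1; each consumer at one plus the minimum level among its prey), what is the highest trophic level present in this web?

4

Producers (level 1): Lichen, Moss, Arctic Willow.
Following each consumer down to its lowest-level prey: Arctic Willow → Ptarmigan → Long-tailed Jaeger → Golden Eagle (levels 1 through 4).
All prey of Golden Eagle (Long-tailed Jaeger 3, Ermine 3, Rough-legged Hawk 3, Arctic Fox 3) are at level 3 or above, so Golden Eagle is at level 1 + 3 = 4.
Every consumer has at least one prey at level 3 or below, so none exceeds level 4.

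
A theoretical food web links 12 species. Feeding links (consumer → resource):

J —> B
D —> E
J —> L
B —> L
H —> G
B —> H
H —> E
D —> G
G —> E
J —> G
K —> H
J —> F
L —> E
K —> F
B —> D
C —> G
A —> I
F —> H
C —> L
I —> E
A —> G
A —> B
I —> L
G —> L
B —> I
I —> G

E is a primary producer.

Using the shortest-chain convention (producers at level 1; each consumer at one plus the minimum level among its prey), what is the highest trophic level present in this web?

3

Producers (level 1): E.
Following each consumer down to its lowest-level prey: E → G → A (levels 1 through 3).
All prey of A (G 2, I 2, B 3) are at level 2 or above, so A is at level 1 + 2 = 3.
Every consumer has at least one prey at level 2 or below, so none exceeds level 3.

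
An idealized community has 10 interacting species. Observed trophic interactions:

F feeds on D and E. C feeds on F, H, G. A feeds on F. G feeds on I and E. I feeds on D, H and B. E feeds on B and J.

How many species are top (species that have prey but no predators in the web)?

2

Top species (has prey, but nothing eats it): A, C.
Count: 2.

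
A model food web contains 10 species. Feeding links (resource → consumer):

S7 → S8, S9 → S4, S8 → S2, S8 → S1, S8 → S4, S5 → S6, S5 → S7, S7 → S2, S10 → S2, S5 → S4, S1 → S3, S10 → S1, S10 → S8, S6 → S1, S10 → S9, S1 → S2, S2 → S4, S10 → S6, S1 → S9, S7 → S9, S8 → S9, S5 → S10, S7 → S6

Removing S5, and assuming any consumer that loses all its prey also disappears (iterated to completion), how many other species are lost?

Remove S5.
Round 1: S10 (all prey gone), S7 (all prey gone) → extinct.
Round 2: S6 (all prey gone), S8 (all prey gone) → extinct.
Round 3: S1 (all prey gone) → extinct.
Round 4: S9 (all prey gone), S2 (all prey gone), S3 (all prey gone) → extinct.
Round 5: S4 (all prey gone) → extinct.
No further losses. Total secondary extinctions: 9.

9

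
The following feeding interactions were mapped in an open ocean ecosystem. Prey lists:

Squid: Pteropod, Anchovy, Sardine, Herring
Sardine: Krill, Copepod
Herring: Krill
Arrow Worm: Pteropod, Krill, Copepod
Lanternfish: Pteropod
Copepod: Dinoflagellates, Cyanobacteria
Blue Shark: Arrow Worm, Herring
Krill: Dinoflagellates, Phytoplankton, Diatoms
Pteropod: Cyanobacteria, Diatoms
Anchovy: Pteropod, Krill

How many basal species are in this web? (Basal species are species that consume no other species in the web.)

Basal species (no prey listed): Dinoflagellates, Phytoplankton, Cyanobacteria, Diatoms.
Count: 4.

4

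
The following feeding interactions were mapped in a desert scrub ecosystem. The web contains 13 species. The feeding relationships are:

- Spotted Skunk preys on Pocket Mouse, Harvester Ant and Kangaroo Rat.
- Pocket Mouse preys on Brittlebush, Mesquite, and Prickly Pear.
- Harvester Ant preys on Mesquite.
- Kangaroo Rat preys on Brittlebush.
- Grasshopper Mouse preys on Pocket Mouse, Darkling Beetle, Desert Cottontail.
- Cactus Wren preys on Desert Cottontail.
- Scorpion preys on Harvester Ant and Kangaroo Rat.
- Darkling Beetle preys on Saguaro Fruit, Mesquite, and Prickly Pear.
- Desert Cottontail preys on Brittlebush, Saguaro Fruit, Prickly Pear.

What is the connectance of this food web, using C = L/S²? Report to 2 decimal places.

C = 0.12

The web has S = 13 species and L = 20 feeding links.
C = L / S² = 20 / 169 = 0.1183 ≈ 0.12.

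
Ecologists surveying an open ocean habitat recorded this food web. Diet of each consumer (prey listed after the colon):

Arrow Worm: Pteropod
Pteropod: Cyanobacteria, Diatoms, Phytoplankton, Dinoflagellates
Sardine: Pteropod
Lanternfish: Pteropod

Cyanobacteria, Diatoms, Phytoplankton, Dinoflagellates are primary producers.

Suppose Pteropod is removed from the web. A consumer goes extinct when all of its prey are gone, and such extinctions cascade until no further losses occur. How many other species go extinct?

Remove Pteropod.
Round 1: Lanternfish (all prey gone), Arrow Worm (all prey gone), Sardine (all prey gone) → extinct.
No further losses. Total secondary extinctions: 3.

3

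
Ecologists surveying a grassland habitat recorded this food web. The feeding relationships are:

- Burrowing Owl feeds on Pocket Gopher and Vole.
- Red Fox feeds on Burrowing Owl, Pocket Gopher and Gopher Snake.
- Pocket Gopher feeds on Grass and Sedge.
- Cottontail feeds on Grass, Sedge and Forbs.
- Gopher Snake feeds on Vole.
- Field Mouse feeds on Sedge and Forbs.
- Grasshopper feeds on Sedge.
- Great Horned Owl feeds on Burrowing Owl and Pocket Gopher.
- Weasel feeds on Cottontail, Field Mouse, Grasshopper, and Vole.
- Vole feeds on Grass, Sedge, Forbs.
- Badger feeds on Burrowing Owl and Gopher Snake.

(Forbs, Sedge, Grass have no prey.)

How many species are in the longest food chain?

4 species

One longest chain: Forbs → Vole → Gopher Snake → Badger.
It has 4 species and 3 links.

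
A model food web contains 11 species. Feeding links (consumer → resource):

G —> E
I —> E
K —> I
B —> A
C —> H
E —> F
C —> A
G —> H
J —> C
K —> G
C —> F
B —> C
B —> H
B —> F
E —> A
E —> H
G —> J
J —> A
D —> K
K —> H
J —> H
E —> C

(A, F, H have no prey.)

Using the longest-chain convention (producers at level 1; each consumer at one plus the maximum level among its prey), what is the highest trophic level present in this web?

6

Producers (level 1): A, F, H.
A → C → E → I → K → D gives D level 6.
No species has a prey at level 6, so no species reaches level 7.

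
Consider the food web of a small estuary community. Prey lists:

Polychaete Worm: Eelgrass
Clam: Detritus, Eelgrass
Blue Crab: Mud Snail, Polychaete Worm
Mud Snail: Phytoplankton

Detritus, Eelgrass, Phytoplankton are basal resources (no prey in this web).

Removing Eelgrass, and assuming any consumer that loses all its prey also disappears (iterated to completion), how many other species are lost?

Remove Eelgrass.
Round 1: Polychaete Worm (all prey gone) → extinct.
No further losses. Total secondary extinctions: 1.

1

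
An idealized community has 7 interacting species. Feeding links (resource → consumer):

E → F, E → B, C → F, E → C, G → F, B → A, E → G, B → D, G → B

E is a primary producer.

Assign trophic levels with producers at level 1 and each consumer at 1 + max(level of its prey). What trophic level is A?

Trophic level 4

E is a producer → level 1.
G eats E → level 2.
B eats G (level 2); other prey at levels: E 1 → level 3.
A eats B → level 4.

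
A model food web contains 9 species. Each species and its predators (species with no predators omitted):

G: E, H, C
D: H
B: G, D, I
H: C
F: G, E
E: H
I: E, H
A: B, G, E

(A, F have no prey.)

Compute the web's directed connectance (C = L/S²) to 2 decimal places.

The web has S = 9 species and L = 16 feeding links.
C = L / S² = 16 / 81 = 0.1975 ≈ 0.20.

C = 0.20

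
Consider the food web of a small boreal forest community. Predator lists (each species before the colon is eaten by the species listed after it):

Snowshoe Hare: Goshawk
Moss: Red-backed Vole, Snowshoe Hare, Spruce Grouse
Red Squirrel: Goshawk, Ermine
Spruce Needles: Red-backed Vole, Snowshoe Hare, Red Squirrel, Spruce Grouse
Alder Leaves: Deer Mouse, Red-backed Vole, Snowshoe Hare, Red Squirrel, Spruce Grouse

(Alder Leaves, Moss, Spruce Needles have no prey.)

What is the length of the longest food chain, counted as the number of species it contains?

3 species

One longest chain: Alder Leaves → Snowshoe Hare → Goshawk.
It has 3 species and 2 links.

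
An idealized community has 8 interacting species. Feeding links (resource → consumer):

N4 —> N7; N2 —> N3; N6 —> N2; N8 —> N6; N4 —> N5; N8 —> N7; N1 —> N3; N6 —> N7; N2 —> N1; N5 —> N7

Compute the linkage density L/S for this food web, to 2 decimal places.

There are L = 10 links among S = 8 species.
L/S = 10/8 = 1.2500 ≈ 1.25.

L/S = 1.25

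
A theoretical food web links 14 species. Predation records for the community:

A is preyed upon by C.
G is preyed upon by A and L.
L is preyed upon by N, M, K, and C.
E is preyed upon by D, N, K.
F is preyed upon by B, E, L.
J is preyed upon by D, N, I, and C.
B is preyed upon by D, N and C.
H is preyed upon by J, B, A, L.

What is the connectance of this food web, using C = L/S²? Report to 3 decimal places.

C = 0.122

The web has S = 14 species and L = 24 feeding links.
C = L / S² = 24 / 196 = 0.1224 ≈ 0.122.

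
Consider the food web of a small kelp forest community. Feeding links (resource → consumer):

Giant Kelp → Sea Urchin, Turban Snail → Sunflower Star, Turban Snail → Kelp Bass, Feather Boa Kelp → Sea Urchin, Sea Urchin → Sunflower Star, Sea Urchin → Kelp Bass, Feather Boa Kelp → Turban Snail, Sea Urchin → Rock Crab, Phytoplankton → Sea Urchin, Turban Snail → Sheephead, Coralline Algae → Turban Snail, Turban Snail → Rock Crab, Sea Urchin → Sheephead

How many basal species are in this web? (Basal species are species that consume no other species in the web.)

4

Basal species (no prey listed): Feather Boa Kelp, Giant Kelp, Phytoplankton, Coralline Algae.
Count: 4.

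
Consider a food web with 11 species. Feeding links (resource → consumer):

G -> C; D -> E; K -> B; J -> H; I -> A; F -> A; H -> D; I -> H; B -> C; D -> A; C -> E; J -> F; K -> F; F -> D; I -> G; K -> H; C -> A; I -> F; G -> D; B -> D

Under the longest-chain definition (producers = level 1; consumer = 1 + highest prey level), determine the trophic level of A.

Trophic level 4

I is a producer → level 1.
F eats I (level 1); other prey at levels: K 1, J 1 → level 2.
D eats F (level 2); other prey at levels: H 2, B 2, G 2 → level 3.
A eats D (level 3); other prey at levels: I 1, F 2, C 3 → level 4.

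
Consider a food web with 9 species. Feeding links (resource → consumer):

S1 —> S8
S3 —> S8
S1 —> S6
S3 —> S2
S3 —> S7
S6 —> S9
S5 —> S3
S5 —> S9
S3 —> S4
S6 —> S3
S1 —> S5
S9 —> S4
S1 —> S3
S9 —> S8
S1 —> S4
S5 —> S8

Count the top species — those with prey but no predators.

4

Top species (has prey, but nothing eats it): S4, S2, S7, S8.
Count: 4.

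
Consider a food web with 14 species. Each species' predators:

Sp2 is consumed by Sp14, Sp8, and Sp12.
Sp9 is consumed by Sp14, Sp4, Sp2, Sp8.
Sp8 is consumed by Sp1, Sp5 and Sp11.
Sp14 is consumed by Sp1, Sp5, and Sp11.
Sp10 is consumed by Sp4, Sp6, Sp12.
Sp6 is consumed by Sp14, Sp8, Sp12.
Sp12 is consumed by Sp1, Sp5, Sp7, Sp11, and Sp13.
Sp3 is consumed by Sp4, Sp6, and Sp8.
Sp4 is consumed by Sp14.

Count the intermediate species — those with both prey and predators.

Intermediate species (has both prey and predators): Sp2, Sp6, Sp4, Sp12, Sp8, Sp14.
Count: 6.

6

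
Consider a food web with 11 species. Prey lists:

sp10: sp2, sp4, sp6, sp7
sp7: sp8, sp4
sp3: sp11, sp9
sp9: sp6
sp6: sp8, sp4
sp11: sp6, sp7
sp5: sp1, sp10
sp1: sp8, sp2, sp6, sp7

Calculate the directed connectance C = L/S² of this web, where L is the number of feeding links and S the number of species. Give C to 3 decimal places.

The web has S = 11 species and L = 19 feeding links.
C = L / S² = 19 / 121 = 0.1570 ≈ 0.157.

C = 0.157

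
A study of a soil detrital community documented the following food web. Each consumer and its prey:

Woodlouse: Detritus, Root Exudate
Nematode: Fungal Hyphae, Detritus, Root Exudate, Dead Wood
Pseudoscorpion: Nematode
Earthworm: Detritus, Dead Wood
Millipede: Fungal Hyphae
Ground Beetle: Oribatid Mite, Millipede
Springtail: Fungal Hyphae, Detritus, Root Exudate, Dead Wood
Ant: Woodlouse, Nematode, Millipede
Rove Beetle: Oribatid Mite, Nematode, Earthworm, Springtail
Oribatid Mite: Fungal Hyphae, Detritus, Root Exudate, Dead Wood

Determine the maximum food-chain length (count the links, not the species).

2 links

One longest chain: Fungal Hyphae → Springtail → Rove Beetle.
It has 3 species and 2 links.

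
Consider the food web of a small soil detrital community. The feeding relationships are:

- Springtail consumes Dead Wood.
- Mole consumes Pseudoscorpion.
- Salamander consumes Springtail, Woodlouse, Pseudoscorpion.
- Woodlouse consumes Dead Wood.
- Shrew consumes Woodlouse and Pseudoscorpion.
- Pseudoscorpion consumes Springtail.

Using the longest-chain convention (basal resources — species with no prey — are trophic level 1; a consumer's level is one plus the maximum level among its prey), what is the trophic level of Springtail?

Trophic level 2

Dead Wood has no prey (basal) → level 1.
Springtail eats Dead Wood → level 2.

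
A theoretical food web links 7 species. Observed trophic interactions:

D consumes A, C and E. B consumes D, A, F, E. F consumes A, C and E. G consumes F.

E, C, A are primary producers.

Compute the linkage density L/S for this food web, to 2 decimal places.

L/S = 1.57

There are L = 11 links among S = 7 species.
L/S = 11/7 = 1.5714 ≈ 1.57.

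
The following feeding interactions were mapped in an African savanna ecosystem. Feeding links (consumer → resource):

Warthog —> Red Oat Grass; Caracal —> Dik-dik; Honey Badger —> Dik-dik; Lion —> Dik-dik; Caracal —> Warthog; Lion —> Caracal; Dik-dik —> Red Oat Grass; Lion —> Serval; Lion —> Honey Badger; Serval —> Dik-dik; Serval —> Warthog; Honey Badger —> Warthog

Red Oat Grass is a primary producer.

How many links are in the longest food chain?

One longest chain: Red Oat Grass → Warthog → Honey Badger → Lion.
It has 4 species and 3 links.

3 links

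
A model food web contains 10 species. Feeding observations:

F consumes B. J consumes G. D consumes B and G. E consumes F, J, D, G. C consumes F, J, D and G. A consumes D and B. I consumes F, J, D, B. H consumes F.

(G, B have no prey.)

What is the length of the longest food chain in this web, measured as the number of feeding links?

2 links

One longest chain: G → D → A.
It has 3 species and 2 links.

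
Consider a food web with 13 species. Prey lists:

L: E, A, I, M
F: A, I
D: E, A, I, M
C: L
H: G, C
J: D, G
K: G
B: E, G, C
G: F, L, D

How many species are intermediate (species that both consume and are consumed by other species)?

5

Intermediate species (has both prey and predators): F, L, D, G, C.
Count: 5.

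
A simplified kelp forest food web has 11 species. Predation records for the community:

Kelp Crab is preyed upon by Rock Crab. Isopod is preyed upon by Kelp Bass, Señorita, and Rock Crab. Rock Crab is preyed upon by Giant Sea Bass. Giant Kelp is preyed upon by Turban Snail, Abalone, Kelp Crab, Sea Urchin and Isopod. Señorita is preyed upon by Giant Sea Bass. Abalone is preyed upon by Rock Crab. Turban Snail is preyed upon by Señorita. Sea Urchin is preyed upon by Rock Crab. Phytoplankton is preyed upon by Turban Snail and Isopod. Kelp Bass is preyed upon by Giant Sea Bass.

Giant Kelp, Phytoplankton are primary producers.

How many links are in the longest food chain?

One longest chain: Giant Kelp → Turban Snail → Señorita → Giant Sea Bass.
It has 4 species and 3 links.

3 links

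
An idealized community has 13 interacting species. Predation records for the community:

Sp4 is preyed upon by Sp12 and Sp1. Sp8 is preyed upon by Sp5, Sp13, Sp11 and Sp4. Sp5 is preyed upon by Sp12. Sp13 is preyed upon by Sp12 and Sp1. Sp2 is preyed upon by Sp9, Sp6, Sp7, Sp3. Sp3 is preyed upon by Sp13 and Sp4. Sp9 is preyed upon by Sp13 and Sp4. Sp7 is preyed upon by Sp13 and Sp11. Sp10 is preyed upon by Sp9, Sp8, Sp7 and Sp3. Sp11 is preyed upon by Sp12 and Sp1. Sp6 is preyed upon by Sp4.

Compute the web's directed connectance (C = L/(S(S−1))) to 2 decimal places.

The web has S = 13 species and L = 26 feeding links.
C = L / (S(S−1)) = 26 / 156 = 0.1667 ≈ 0.17.

C = 0.17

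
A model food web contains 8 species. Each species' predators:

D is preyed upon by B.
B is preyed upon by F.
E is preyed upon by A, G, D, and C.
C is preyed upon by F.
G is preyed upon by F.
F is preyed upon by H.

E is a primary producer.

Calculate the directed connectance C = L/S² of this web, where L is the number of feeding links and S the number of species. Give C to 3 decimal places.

C = 0.141

The web has S = 8 species and L = 9 feeding links.
C = L / S² = 9 / 64 = 0.1406 ≈ 0.141.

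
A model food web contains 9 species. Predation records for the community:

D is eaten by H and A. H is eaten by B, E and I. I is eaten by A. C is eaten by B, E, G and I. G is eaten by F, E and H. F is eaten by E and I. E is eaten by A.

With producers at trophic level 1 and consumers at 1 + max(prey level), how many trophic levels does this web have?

Producers (level 1): D, C.
C → G → H → I → A gives A level 5.
No species has a prey at level 5, so no species reaches level 6.

5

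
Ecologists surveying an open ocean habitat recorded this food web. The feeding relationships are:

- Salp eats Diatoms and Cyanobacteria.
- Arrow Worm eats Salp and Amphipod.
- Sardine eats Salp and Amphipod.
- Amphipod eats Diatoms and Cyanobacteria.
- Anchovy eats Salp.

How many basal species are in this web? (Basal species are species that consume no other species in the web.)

Basal species (no prey listed): Cyanobacteria, Diatoms.
Count: 2.

2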